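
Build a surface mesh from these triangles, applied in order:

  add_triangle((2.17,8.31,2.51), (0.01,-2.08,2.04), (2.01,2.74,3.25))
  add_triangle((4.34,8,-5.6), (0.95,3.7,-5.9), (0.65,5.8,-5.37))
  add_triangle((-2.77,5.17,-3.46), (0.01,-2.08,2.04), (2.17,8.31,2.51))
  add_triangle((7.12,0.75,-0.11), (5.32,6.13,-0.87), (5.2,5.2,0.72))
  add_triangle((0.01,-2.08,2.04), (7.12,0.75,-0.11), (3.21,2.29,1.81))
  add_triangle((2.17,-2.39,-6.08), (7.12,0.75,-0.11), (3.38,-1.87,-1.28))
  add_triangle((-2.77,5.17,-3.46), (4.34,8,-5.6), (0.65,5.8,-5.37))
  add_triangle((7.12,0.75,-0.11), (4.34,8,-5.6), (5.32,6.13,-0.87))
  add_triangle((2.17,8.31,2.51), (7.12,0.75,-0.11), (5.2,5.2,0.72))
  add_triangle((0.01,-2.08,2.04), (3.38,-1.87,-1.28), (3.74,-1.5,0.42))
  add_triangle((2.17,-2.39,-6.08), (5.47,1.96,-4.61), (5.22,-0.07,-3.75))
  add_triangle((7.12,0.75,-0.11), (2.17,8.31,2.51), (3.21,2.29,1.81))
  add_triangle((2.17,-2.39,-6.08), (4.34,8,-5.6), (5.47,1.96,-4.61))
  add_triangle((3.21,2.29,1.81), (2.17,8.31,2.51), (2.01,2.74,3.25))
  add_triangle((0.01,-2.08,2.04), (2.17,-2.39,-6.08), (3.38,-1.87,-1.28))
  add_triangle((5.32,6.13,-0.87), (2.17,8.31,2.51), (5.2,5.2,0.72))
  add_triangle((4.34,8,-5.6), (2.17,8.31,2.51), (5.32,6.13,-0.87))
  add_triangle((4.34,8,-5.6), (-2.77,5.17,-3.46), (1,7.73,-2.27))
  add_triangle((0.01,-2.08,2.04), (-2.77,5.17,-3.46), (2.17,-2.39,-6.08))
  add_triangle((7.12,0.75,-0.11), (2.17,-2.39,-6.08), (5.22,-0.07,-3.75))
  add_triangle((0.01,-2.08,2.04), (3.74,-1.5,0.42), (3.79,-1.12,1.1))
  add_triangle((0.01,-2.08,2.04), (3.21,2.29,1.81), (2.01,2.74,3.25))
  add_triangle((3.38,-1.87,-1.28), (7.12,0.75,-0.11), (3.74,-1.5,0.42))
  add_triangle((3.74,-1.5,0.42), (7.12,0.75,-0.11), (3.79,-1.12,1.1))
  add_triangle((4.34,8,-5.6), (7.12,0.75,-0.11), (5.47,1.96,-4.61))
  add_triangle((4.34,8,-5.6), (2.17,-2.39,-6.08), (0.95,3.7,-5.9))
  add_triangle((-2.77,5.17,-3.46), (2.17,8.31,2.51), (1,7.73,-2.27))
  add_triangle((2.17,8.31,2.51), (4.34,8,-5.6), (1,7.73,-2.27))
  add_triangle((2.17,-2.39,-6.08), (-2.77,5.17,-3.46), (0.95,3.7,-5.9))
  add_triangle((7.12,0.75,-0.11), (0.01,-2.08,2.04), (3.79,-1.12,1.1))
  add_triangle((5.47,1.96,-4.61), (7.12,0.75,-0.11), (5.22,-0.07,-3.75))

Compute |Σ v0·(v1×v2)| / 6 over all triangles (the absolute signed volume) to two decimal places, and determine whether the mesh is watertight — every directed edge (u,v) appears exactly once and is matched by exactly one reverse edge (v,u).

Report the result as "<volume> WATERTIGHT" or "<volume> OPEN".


389.47 OPEN

Per-triangle v0·(v1×v2)/6:
  t1: +2.9280
  t2: +9.1712
  t3: +11.3787
  t4: +9.6389
  t5: +9.3177
  t6: +12.1570
  t7: +10.2664
  t8: +29.5172
  t9: +6.3668
  t10: +2.8013
  t11: +9.3954
  t12: +11.9420
  t13: +30.5872
  t14: +6.7583
  t15: +7.5143
  t16: +10.1004
  t17: +32.8092
  t18: +22.6699
  t19: +6.8116
  t20: +6.9545
  t21: +1.3811
  t22: +3.7850
  t23: +4.0215
  t24: +1.7425
  t25: +31.4212
  t26: +26.2283
  t27: +19.1924
  t28: +25.6644
  t29: +16.7801
  t30: +0.8170
  t31: +9.3543
Σ = +389.4738 → |volume| = 389.47

Directed edges: 93 total; 3 unmatched, e.g. (0.95,3.7,-5.9)→(0.65,5.8,-5.37) → open.


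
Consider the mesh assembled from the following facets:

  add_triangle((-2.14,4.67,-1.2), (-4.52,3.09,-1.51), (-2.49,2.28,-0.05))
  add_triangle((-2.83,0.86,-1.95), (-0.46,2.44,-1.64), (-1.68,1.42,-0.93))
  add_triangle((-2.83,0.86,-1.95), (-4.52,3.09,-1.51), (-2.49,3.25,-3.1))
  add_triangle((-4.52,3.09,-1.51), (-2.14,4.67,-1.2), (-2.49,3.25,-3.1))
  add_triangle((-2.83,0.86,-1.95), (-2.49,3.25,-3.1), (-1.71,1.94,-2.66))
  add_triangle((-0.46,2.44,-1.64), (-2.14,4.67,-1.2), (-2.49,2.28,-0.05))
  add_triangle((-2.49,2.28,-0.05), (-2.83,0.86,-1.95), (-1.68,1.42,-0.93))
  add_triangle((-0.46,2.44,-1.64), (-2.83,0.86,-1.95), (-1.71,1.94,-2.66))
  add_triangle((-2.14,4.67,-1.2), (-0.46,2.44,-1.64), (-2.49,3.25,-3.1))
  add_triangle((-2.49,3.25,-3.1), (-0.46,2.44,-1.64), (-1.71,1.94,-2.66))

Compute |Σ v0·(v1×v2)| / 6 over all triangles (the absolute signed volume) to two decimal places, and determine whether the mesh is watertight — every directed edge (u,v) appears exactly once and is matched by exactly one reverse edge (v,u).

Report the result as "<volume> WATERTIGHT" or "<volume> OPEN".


Per-triangle v0·(v1×v2)/6:
  t1: +2.1000
  t2: -0.8145
  t3: +3.0076
  t4: +4.9142
  t5: +0.8152
  t6: -0.8650
  t7: -0.5510
  t8: -0.7212
  t9: +1.9492
  t10: +0.5348
Σ = +10.3692 → |volume| = 10.37

Directed edges: 30 total; 6 unmatched, e.g. (-4.52,3.09,-1.51)→(-2.49,2.28,-0.05) → open.

10.37 OPEN


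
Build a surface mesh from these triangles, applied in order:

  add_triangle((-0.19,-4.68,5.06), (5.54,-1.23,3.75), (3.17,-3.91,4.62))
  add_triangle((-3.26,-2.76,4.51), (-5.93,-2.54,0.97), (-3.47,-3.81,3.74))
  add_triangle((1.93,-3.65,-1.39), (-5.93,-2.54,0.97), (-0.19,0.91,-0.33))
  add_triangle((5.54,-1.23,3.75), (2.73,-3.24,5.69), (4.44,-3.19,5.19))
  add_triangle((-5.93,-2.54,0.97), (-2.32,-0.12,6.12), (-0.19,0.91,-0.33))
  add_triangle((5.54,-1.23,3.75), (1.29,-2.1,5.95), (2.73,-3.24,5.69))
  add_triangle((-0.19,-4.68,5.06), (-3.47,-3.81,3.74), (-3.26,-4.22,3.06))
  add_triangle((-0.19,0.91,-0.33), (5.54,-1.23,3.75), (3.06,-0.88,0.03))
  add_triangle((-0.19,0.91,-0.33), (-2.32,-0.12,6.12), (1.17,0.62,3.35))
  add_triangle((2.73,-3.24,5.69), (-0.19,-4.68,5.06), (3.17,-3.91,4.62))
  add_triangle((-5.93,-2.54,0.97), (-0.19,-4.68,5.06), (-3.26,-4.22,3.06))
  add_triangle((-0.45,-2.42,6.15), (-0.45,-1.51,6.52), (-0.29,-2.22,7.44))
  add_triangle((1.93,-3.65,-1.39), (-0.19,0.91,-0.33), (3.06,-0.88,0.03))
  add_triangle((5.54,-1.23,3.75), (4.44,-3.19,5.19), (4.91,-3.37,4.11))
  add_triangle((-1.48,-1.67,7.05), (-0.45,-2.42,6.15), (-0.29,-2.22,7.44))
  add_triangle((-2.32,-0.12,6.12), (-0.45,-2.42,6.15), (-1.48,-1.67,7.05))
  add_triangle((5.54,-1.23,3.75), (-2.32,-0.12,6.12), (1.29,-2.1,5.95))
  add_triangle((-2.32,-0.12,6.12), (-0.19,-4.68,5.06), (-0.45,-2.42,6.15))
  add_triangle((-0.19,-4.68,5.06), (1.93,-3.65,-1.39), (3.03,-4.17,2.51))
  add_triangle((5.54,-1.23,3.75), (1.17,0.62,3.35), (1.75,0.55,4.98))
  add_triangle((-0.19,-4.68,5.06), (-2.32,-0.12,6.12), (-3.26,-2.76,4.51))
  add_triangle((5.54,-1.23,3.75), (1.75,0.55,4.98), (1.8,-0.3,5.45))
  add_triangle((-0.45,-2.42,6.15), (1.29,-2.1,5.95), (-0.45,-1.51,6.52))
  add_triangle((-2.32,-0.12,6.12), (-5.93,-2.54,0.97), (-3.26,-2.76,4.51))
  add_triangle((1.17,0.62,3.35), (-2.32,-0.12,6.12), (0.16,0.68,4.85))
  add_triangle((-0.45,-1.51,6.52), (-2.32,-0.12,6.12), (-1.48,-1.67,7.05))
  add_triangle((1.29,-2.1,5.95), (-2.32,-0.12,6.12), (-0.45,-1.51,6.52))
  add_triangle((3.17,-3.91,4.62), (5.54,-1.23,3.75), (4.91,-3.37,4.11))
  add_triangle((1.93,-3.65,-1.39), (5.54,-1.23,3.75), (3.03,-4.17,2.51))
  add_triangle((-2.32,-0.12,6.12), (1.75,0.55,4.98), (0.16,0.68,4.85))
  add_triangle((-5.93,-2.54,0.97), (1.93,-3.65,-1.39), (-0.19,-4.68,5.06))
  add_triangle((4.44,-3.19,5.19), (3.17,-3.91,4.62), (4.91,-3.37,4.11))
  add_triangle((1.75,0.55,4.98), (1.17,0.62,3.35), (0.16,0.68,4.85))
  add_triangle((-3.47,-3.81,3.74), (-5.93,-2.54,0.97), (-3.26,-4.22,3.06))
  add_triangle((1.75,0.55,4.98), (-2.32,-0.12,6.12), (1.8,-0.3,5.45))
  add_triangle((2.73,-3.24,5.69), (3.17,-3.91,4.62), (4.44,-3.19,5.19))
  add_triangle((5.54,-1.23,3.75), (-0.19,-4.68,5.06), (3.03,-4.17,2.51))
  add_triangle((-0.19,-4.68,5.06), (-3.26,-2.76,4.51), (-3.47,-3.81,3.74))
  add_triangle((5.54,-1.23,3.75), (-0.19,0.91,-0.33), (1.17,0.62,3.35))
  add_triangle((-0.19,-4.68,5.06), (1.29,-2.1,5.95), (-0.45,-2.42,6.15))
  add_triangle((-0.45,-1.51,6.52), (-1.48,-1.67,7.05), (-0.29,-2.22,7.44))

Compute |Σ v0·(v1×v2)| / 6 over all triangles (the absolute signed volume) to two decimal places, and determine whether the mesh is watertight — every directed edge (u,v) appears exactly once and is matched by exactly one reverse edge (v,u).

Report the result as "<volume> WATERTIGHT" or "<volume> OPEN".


160.84 OPEN

Per-triangle v0·(v1×v2)/6:
  t1: -4.5722
  t2: +4.8574
  t3: +2.6502
  t4: +2.5067
  t5: +5.9364
  t6: +5.9128
  t7: +2.9718
  t8: +1.6730
  t9: +2.4690
  t10: +4.8021
  t11: -2.5502
  t12: -0.2556
  t13: +1.1326
  t14: +2.9981
  t15: +0.9872
  t16: -0.1425
  t17: +9.9009
  t18: +4.7373
  t19: +10.0770
  t20: +0.8663
  t21: +11.9530
  t22: +3.3178
  t23: +1.8601
  t24: +11.1707
  t25: -0.5312
  t26: +1.4773
  t27: +0.9088
  t28: -2.8803
  t29: +10.0724
  t30: +1.5558
  t31: +27.1329
  t32: +1.8616
  t33: +0.3196
  t34: +3.0503
  t35: +3.2705
  t36: +2.1534
  t37: +14.7535
  t38: +4.8774
  t39: +2.2133
  t40: +4.7999
  t41: +0.5455
Σ = +160.8407 → |volume| = 160.84

Directed edges: 123 total; 9 unmatched, e.g. (1.29,-2.1,5.95)→(2.73,-3.24,5.69) → open.


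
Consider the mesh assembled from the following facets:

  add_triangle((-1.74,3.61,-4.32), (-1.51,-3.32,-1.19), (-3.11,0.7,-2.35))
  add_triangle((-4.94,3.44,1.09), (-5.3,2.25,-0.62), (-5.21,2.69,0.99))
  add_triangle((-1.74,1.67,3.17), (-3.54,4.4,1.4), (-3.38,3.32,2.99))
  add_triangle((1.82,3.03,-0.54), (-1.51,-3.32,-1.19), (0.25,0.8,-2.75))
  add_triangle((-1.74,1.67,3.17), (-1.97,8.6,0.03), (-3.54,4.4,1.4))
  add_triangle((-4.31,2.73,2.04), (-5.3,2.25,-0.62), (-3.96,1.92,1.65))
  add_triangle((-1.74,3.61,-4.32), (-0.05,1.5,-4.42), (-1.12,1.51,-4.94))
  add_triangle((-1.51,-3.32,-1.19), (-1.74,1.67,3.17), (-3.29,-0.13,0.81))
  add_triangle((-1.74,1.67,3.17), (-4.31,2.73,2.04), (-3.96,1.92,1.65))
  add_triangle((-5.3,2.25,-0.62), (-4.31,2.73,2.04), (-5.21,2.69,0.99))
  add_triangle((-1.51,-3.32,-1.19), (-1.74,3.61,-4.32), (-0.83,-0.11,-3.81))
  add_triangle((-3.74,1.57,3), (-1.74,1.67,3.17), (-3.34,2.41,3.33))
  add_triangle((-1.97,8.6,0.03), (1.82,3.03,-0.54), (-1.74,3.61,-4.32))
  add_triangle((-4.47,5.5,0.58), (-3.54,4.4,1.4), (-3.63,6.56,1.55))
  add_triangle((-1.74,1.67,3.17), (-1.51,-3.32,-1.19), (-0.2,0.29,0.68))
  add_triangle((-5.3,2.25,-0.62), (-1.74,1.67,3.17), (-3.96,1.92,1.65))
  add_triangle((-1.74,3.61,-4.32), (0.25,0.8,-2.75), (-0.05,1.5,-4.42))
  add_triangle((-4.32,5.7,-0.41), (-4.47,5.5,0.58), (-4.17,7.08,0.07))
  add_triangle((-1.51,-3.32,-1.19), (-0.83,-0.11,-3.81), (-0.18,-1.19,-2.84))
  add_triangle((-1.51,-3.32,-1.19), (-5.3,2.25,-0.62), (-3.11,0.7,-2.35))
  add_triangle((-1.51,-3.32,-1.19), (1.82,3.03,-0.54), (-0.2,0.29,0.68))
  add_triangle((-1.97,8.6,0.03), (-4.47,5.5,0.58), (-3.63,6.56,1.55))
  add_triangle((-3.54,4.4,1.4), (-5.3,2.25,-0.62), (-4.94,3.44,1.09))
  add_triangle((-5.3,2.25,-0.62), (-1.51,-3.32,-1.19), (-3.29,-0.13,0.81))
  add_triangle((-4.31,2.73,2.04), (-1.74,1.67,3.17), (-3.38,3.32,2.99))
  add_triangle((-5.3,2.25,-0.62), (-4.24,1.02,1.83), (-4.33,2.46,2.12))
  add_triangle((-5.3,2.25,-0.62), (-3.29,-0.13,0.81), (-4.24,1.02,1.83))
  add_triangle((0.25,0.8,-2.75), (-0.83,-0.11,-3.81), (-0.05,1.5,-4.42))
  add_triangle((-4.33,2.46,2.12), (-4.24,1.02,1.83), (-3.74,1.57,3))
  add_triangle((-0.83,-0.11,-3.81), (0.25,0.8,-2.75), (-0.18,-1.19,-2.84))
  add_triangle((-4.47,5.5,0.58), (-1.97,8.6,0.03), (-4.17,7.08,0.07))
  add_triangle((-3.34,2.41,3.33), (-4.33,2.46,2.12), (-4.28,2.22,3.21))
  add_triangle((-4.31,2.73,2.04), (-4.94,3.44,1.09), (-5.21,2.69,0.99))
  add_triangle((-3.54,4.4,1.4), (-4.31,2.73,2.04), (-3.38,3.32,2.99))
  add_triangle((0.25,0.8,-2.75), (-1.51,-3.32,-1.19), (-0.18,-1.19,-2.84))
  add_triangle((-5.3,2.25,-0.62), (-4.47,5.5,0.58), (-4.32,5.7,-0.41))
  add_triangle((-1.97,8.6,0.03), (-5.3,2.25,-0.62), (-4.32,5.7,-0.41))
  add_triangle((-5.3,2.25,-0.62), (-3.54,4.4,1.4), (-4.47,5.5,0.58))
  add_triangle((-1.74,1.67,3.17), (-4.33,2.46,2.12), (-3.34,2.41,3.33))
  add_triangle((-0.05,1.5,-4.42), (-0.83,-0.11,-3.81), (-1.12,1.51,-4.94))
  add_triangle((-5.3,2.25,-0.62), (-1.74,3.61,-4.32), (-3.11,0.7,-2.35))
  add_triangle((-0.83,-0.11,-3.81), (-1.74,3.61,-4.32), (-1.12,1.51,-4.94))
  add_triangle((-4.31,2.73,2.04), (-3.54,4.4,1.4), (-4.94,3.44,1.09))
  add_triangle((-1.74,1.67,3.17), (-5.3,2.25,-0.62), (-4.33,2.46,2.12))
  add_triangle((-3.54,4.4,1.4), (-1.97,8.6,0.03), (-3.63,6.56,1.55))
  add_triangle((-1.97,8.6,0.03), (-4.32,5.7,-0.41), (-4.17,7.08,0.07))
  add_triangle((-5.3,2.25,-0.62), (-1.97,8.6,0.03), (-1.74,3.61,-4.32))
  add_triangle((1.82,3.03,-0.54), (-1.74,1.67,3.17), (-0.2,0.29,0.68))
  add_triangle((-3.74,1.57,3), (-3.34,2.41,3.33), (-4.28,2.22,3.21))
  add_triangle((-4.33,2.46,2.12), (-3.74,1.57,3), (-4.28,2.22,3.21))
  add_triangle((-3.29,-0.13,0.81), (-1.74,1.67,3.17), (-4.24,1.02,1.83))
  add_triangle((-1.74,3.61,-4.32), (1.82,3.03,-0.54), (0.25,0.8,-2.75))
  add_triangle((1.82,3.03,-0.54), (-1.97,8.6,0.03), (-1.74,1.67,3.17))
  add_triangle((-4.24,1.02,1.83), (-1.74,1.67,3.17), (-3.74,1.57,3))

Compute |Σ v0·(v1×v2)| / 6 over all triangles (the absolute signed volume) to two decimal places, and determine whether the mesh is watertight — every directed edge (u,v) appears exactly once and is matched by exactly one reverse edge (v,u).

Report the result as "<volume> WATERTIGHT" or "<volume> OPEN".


147.52 WATERTIGHT

Per-triangle v0·(v1×v2)/6:
  t1: +5.7827
  t2: +1.1927
  t3: +0.8096
  t4: +0.8450
  t5: +8.7898
  t6: +1.1437
  t7: +1.8880
  t8: +3.4123
  t9: +0.9001
  t10: -0.1973
  t11: +4.6330
  t12: +0.7335
  t13: +16.3331
  t14: +1.4316
  t15: +0.3245
  t16: -1.0267
  t17: +0.2780
  t18: +1.2744
  t19: +1.7953
  t20: +6.3943
  t21: -0.1578
  t22: +5.3165
  t23: +2.1166
  t24: +5.5473
  t25: +1.4203
  t26: +3.0872
  t27: +2.3135
  t28: +0.3678
  t29: +1.2700
  t30: +0.8424
  t31: +1.8399
  t32: +0.6709
  t33: +0.8767
  t34: +2.3881
  t35: -0.7590
  t36: +3.4630
  t37: -0.2355
  t38: +2.9501
  t39: -0.0238
  t40: +1.0033
  t41: +7.2931
  t42: +0.7344
  t43: +1.8731
  t44: +0.3078
  t45: -1.3204
  t46: +1.7658
  t47: +28.8909
  t48: +0.3583
  t49: +0.3119
  t50: +0.2677
  t51: +1.0358
  t52: +4.7183
  t53: +10.3309
  t54: -0.0797
Σ = +147.5232 → |volume| = 147.52

Directed edges: 162 total, each appears once with its reverse present → watertight.


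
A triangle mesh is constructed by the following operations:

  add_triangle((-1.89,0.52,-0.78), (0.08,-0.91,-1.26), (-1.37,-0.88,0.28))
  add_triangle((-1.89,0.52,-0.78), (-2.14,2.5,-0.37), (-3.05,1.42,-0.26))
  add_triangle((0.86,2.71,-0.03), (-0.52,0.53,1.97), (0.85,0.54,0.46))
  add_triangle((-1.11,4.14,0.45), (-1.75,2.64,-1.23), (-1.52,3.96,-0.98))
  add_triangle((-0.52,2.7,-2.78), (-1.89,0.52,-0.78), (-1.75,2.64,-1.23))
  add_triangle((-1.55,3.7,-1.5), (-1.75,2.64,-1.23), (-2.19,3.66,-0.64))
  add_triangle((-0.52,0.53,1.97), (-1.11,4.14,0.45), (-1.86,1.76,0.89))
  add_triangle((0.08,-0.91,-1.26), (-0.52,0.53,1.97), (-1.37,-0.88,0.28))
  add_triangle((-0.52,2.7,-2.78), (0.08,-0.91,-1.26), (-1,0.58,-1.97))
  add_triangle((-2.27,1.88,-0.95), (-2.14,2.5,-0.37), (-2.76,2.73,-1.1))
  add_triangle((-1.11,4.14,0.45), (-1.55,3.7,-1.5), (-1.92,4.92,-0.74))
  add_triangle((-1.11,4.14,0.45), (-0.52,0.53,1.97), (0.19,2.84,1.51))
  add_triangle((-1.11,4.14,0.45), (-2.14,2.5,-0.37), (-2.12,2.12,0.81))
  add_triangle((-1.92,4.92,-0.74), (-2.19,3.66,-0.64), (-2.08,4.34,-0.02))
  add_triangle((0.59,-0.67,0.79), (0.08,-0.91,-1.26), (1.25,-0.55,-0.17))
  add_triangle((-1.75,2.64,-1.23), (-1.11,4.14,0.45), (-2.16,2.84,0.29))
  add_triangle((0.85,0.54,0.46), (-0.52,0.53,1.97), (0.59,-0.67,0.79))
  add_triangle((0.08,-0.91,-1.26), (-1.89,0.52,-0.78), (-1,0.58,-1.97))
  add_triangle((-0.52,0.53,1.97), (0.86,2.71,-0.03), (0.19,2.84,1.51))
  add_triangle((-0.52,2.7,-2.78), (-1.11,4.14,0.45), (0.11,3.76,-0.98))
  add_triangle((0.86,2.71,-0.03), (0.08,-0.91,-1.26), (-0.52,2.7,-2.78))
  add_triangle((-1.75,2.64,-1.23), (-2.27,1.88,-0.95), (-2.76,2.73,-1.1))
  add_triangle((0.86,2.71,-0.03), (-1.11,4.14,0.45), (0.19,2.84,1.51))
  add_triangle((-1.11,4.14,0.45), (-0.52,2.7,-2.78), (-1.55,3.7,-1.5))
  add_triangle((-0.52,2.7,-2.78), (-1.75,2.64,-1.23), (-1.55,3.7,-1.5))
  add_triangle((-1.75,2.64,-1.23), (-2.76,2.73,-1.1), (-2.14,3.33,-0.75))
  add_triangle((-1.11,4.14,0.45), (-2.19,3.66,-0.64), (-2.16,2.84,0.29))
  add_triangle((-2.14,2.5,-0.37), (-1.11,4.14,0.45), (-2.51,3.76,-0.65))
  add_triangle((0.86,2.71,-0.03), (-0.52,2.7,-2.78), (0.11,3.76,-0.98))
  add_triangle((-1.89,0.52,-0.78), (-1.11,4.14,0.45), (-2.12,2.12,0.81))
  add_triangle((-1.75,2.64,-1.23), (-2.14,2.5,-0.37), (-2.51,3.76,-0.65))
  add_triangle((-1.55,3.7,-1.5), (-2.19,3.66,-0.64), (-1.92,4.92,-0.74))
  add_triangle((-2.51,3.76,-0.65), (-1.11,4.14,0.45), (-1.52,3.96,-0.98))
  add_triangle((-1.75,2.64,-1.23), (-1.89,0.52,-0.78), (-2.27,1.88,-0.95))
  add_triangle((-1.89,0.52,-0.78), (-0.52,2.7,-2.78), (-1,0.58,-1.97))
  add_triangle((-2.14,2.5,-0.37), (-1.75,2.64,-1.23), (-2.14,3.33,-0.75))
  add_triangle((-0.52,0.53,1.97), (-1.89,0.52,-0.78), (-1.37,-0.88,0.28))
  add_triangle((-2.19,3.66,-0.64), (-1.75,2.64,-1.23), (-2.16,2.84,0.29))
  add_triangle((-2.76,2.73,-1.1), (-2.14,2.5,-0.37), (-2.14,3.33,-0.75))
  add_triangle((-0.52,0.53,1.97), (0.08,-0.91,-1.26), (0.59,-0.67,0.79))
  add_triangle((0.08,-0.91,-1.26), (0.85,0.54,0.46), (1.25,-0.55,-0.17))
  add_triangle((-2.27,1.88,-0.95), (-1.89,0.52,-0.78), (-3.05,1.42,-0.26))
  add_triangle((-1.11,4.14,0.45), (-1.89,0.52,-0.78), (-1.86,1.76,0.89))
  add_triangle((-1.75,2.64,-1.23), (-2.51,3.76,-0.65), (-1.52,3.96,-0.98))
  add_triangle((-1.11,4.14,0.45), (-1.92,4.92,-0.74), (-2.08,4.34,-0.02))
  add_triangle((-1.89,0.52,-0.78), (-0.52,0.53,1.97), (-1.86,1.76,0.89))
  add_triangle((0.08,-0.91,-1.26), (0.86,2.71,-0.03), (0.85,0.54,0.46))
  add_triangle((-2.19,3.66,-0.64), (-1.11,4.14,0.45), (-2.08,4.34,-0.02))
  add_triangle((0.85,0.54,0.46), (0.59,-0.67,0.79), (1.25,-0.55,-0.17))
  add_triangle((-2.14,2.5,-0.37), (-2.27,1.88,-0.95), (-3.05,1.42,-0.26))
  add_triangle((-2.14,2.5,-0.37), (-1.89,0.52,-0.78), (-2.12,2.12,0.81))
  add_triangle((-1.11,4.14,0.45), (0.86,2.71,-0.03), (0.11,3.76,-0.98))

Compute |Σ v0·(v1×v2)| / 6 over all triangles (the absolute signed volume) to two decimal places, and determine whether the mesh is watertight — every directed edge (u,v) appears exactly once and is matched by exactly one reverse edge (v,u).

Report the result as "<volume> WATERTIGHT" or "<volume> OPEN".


28.16 WATERTIGHT

Per-triangle v0·(v1×v2)/6:
  t1: +0.7484
  t2: -0.5074
  t3: +0.7505
  t4: -0.5346
  t5: +1.3353
  t6: +0.3998
  t7: +1.6495
  t8: +0.1638
  t9: +0.8194
  t10: +0.0732
  t11: +0.2978
  t12: +1.5687
  t13: +1.2748
  t14: +0.4236
  t15: +0.2654
  t16: -1.4504
  t17: +0.3906
  t18: +0.5598
  t19: +0.1556
  t20: +2.1758
  t21: +1.2479
  t22: +0.1084
  t23: +1.5282
  t24: +1.4509
  t25: +0.7296
  t26: +0.3402
  t27: +0.9859
  t28: +0.4086
  t29: +0.7619
  t30: -1.5956
  t31: +0.2279
  t32: +0.5815
  t33: +1.1269
  t34: +0.1919
  t35: +1.0079
  t36: -0.1938
  t37: +0.9680
  t38: +0.2976
  t39: +0.2514
  t40: +0.2229
  t41: +0.1330
  t42: +0.3974
  t43: +1.6452
  t44: +0.5424
  t45: +0.6022
  t46: +0.6569
  t47: +0.4669
  t48: -0.2461
  t49: +0.2149
  t50: +0.4997
  t51: +0.7660
  t52: +1.2699
Σ = +28.1562 → |volume| = 28.16

Directed edges: 156 total, each appears once with its reverse present → watertight.


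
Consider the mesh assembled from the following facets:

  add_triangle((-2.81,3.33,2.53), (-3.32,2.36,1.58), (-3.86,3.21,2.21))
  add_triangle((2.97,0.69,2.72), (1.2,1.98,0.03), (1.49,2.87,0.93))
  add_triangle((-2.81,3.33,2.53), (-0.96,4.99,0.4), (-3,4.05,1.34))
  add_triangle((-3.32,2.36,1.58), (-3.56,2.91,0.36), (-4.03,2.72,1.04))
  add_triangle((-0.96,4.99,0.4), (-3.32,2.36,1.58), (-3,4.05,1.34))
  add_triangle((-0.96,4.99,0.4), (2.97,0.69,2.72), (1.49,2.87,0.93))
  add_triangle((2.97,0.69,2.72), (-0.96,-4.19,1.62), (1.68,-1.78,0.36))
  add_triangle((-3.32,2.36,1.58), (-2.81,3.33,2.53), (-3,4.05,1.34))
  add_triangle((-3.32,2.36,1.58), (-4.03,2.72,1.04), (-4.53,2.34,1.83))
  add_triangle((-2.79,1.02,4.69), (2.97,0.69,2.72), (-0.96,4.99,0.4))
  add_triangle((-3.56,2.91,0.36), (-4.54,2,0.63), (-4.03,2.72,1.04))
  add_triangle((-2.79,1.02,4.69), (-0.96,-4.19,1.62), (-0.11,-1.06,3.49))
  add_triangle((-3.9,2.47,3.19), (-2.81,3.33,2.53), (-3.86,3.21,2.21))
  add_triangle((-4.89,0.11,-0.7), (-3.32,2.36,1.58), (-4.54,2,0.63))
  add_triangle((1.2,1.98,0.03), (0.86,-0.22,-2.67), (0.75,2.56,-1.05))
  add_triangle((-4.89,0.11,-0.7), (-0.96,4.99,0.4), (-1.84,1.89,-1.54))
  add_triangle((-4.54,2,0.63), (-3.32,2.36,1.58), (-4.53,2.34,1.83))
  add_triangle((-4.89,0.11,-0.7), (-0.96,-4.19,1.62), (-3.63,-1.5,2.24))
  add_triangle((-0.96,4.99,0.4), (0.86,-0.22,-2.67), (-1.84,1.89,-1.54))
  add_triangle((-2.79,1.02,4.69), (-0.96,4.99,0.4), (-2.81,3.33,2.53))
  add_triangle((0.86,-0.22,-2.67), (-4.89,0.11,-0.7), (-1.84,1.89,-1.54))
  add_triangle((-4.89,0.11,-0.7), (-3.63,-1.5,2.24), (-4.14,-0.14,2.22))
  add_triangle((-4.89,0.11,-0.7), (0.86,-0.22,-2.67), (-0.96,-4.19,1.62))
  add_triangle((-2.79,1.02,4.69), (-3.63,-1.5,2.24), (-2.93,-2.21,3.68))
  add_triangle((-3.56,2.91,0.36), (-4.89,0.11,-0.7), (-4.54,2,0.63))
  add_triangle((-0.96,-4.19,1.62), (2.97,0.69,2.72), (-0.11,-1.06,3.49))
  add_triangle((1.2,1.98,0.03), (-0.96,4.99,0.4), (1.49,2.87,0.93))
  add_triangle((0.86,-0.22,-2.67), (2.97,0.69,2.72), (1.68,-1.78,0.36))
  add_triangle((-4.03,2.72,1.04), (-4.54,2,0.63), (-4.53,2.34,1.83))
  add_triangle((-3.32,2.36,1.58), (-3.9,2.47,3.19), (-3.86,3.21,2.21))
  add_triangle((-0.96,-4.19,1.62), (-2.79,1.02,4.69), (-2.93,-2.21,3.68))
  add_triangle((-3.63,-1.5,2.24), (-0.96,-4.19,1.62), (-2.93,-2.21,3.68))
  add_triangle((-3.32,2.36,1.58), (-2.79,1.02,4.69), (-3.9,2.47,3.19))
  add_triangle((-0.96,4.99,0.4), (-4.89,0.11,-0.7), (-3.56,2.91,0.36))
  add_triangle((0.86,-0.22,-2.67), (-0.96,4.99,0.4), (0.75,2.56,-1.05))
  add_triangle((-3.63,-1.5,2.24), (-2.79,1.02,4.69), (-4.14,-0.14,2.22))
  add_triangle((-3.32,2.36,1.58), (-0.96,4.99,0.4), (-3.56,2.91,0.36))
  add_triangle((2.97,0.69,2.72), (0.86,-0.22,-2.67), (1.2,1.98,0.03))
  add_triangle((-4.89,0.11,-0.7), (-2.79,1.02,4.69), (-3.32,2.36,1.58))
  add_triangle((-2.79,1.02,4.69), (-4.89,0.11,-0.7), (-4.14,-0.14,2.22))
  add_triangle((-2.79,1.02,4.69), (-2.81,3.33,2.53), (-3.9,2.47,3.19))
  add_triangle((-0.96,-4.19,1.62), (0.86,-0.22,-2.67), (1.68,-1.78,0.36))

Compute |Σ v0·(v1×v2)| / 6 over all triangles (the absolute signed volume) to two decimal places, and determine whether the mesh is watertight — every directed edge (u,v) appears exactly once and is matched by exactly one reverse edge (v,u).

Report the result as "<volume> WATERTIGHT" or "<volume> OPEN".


Per-triangle v0·(v1×v2)/6:
  t1: -0.0326
  t2: +0.9695
  t3: +2.3480
  t4: +0.2911
  t5: -0.1487
  t6: +2.7195
  t7: +4.9992
  t8: +1.3301
  t9: +0.4014
  t10: +17.6395
  t11: +0.5839
  t12: +6.9757
  t13: +1.0698
  t14: +0.7951
  t15: +1.0622
  t16: +5.9790
  t17: -0.5241
  t18: +7.2069
  t19: +4.4070
  t20: +3.4323
  t21: +4.4169
  t22: +3.1013
  t23: +9.8746
  t24: +4.2554
  t25: +1.6068
  t26: +5.7712
  t27: +1.1389
  t28: +3.4696
  t29: +0.7335
  t30: +0.4065
  t31: +2.6391
  t32: +3.6748
  t33: +0.1486
  t34: +2.2818
  t35: +1.8872
  t36: +3.2608
  t37: +3.1682
  t38: +3.1338
  t39: +7.8757
  t40: +3.1613
  t41: +2.5389
  t42: +3.8082
Σ = +133.8582 → |volume| = 133.86

Directed edges: 126 total; 6 unmatched, e.g. (-2.79,1.02,4.69)→(2.97,0.69,2.72) → open.

133.86 OPEN


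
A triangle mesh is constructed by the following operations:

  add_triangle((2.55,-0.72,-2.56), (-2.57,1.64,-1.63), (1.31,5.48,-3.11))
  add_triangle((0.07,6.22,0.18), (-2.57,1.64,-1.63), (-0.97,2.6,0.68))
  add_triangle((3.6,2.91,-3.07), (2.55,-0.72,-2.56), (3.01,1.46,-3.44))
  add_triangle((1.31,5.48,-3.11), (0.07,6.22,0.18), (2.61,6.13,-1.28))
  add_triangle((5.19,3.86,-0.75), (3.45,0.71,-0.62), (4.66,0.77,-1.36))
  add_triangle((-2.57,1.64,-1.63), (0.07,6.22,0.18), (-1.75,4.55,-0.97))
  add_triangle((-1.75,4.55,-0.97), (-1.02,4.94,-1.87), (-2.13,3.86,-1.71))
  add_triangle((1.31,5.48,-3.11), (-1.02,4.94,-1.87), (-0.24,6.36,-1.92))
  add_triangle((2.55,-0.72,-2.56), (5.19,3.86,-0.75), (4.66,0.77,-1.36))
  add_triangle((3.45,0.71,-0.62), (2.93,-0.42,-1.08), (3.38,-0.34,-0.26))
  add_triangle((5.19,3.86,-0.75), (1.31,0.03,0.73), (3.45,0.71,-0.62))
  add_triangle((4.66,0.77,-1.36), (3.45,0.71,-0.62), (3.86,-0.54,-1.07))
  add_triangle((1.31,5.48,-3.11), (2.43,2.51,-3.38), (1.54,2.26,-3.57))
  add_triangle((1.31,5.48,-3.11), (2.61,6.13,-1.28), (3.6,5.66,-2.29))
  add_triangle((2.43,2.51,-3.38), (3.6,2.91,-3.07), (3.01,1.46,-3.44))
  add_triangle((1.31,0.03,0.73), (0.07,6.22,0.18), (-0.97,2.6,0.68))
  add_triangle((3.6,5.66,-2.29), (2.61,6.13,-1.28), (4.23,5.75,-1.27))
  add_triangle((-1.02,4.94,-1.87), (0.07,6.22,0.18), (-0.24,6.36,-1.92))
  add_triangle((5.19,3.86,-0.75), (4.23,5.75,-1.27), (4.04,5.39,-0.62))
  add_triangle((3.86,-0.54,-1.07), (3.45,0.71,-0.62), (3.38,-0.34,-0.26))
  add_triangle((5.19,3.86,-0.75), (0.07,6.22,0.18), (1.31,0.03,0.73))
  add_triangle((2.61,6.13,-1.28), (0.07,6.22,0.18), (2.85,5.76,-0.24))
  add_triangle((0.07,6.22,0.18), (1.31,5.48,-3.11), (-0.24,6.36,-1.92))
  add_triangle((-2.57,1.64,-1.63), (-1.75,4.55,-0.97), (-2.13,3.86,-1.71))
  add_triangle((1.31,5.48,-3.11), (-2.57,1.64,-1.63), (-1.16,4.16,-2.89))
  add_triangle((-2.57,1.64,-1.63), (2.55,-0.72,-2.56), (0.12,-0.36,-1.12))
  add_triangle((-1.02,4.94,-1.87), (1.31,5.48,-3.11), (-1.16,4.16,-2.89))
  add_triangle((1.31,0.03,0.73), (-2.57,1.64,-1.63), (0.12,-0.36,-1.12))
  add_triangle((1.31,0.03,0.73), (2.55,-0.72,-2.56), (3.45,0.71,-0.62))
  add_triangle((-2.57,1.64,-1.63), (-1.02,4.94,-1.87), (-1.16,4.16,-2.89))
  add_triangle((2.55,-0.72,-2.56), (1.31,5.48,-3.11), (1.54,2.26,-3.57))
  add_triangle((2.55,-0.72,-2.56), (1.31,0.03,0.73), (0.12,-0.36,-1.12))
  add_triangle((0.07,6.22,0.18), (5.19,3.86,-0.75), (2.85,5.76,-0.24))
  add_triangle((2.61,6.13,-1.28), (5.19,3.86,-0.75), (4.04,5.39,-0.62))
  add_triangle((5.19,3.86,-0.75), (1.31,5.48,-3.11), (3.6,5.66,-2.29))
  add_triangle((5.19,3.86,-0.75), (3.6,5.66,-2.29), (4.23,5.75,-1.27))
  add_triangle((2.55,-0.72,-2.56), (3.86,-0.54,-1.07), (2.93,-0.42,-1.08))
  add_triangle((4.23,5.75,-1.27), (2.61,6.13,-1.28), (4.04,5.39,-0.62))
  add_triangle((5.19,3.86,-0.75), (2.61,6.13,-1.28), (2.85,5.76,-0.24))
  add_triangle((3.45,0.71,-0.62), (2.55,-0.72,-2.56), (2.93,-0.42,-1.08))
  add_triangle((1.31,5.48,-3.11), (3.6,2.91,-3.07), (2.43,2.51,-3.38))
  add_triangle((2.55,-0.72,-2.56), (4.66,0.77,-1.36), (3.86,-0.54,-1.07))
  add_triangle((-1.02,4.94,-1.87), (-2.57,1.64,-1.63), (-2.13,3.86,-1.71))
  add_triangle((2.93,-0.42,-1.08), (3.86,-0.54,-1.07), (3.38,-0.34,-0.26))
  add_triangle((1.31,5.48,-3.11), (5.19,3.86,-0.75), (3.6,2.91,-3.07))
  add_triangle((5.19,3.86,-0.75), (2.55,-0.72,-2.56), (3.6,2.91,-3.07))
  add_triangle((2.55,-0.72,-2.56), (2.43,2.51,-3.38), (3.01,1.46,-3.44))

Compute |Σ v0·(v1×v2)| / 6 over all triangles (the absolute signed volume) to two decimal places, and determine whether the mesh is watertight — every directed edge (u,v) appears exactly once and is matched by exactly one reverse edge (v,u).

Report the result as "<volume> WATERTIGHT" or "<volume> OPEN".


85.05 OPEN

Per-triangle v0·(v1×v2)/6:
  t1: +9.7696
  t2: +3.3605
  t3: +1.2320
  t4: +6.7240
  t5: +0.8190
  t6: -0.1760
  t7: +0.9918
  t8: +1.8951
  t9: +3.5564
  t10: -0.5339
  t11: +1.5750
  t12: +0.3600
  t13: +2.0375
  t14: +3.5486
  t15: +1.0494
  t16: +1.5764
  t17: +1.9329
  t18: +1.6959
  t19: +1.2776
  t20: +0.4906
  t21: +5.0600
  t22: +3.1366
  t23: +3.7786
  t24: +0.6779
  t25: -0.0555
  t26: +0.9719
  t27: +2.9006
  t28: -0.4559
  t29: +0.9805
  t30: +2.1662
  t31: -2.9763
  t32: +0.1136
  t33: -0.3182
  t34: -1.7317
  t35: +0.6375
  t36: +2.2869
  t37: -0.0505
  t38: +1.0438
  t39: +3.4656
  t40: -0.8401
  t41: +2.8164
  t42: +1.7111
  t43: +0.6505
  t44: -0.0185
  t45: +9.3501
  t46: +6.2117
  t47: +0.3552
Σ = +85.0507 → |volume| = 85.05

Directed edges: 141 total; 9 unmatched, e.g. (-2.57,1.64,-1.63)→(-0.97,2.6,0.68) → open.


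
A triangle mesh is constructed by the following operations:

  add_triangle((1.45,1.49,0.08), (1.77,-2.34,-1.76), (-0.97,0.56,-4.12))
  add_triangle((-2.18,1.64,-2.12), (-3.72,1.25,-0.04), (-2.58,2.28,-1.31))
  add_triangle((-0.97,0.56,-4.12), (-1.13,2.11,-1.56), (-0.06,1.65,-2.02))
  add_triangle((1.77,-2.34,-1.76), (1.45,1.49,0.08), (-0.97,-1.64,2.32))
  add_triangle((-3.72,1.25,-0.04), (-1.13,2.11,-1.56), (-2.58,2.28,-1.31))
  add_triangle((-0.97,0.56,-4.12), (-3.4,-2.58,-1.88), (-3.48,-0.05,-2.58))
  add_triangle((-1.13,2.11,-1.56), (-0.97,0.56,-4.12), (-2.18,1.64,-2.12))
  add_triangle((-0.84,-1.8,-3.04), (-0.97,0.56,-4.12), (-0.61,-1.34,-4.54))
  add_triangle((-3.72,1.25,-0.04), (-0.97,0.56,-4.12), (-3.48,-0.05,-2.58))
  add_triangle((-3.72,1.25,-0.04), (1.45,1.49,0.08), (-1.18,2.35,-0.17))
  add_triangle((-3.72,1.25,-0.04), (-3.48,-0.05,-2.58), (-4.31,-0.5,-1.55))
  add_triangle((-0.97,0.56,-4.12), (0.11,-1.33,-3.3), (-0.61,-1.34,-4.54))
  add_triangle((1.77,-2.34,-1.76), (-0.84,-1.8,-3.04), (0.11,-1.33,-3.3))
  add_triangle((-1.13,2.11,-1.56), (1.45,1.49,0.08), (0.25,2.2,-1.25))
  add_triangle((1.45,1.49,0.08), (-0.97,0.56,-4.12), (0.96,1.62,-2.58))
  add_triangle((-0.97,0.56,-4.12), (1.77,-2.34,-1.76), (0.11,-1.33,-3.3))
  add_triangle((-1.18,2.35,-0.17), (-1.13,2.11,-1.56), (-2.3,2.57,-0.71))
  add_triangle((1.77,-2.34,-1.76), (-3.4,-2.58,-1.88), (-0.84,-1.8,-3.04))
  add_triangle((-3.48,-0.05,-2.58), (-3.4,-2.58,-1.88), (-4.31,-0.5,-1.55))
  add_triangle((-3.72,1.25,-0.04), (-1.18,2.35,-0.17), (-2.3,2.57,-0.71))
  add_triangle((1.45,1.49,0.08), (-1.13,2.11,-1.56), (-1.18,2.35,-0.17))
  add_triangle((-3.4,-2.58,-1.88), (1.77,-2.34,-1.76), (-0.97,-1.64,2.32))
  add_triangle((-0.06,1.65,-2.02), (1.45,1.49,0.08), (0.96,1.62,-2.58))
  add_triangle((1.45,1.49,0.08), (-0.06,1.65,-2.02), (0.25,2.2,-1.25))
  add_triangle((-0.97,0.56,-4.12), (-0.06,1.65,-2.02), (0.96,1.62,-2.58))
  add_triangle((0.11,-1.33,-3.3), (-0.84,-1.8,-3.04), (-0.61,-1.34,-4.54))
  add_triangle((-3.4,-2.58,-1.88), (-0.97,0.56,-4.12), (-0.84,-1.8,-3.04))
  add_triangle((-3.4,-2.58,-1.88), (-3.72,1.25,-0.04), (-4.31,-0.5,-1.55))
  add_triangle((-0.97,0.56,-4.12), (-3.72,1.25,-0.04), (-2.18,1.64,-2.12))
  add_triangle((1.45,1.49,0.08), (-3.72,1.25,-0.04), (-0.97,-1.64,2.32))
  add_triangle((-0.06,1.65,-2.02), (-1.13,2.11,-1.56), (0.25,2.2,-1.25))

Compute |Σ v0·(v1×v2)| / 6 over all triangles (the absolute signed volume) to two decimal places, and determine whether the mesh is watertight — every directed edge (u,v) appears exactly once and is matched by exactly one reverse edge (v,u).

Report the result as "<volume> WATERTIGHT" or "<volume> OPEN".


55.06 OPEN

Per-triangle v0·(v1×v2)/6:
  t1: +4.7859
  t2: +1.1154
  t3: +1.2620
  t4: +2.6743
  t5: +0.0195
  t6: +4.7794
  t7: +1.4826
  t8: +0.8644
  t9: +3.4758
  t10: +0.2709
  t11: +1.9345
  t12: +0.6315
  t13: +1.3853
  t14: +0.2958
  t15: -0.3680
  t16: +1.0969
  t17: +0.5420
  t18: +3.5711
  t19: +2.2527
  t20: +0.6547
  t21: +1.2065
  t22: +7.3644
  t23: +0.7804
  t24: +0.4242
  t25: +1.1182
  t26: +0.4942
  t27: +4.2525
  t28: +1.2436
  t29: +2.0079
  t30: +2.9353
  t31: +0.5109
Σ = +55.0646 → |volume| = 55.06

Directed edges: 93 total; 9 unmatched, e.g. (-2.58,2.28,-1.31)→(-2.18,1.64,-2.12) → open.


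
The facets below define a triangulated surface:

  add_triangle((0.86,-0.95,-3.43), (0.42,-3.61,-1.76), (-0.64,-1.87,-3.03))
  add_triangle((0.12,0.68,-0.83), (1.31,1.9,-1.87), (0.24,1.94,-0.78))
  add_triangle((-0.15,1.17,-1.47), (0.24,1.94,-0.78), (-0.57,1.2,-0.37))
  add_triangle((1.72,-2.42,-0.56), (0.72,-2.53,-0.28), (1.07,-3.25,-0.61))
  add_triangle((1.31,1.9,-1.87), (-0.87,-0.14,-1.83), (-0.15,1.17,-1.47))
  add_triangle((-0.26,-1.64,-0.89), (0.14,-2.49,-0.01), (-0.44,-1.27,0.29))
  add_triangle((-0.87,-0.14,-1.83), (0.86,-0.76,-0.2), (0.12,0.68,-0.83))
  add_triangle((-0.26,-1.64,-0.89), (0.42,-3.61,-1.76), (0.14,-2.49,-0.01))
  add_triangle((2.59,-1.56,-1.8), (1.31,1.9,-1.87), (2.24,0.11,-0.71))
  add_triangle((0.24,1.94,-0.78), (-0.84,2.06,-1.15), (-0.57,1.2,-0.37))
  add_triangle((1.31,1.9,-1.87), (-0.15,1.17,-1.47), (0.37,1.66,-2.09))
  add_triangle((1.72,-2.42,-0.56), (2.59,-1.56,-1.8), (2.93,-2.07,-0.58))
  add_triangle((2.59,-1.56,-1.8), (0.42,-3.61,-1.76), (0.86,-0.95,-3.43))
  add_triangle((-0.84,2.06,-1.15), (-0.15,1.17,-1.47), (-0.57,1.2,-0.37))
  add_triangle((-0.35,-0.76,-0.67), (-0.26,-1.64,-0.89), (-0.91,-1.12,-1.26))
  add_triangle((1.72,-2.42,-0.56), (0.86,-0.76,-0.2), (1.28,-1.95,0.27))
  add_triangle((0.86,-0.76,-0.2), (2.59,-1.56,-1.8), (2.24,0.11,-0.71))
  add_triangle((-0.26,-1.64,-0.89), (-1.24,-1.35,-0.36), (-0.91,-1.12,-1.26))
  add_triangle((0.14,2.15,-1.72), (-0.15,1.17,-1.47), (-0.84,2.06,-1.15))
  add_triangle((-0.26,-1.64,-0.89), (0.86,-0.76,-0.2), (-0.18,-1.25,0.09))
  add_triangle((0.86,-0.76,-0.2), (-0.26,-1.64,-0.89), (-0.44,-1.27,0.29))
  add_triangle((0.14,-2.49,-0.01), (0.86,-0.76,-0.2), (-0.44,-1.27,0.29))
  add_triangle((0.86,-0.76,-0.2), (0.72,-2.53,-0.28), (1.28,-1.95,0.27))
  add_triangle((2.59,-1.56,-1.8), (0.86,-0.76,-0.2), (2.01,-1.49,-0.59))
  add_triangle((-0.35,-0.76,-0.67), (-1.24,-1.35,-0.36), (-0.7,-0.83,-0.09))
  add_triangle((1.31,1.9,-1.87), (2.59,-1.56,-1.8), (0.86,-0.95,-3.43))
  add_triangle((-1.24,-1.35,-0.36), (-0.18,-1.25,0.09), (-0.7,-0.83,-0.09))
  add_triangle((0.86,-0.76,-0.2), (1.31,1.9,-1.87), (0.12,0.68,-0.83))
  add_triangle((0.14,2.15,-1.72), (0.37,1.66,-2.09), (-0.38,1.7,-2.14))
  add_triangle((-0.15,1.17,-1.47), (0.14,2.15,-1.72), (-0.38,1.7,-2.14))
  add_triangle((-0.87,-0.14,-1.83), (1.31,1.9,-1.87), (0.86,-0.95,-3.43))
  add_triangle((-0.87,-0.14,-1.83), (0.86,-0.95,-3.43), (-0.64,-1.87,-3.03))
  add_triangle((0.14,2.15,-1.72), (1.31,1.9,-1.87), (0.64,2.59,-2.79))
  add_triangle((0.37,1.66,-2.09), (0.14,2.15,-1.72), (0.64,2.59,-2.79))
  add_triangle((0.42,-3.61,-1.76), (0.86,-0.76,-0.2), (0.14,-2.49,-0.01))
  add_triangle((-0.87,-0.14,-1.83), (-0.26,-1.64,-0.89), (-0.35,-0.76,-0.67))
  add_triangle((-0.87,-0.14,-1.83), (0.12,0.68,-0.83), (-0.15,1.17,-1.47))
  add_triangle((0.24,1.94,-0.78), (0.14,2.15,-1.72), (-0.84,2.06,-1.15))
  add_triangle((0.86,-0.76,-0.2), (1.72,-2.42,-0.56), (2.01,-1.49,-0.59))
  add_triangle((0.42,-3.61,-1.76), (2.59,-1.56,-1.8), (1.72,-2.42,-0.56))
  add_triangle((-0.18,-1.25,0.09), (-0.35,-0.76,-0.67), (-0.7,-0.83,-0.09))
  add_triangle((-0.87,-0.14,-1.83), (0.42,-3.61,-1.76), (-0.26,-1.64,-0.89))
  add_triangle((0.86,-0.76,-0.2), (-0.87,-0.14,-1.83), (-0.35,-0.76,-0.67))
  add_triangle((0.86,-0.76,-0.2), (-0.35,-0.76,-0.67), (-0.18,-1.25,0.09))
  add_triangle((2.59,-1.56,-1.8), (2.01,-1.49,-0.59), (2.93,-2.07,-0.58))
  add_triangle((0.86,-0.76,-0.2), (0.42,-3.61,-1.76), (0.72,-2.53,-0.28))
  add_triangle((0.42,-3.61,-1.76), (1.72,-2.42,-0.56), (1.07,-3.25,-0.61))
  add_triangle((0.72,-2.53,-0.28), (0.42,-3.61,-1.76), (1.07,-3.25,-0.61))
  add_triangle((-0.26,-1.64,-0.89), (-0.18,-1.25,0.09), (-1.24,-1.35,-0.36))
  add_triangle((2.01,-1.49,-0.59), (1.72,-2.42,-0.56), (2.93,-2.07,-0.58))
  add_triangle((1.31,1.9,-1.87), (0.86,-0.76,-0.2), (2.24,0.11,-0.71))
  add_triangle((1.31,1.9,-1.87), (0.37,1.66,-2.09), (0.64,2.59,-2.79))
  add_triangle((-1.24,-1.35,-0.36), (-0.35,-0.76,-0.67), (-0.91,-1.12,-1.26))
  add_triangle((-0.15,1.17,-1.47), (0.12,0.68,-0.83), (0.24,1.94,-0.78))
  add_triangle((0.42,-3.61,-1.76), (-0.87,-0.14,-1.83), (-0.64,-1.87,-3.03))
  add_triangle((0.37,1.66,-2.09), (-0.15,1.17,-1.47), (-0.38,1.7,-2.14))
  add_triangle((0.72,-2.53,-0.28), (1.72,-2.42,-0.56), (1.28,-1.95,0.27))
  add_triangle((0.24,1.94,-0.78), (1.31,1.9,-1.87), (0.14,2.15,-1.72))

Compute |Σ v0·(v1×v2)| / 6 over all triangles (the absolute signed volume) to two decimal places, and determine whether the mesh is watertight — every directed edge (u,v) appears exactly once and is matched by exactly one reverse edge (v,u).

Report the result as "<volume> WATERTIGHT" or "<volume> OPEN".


20.20 WATERTIGHT

Per-triangle v0·(v1×v2)/6:
  t1: +2.4860
  t2: -0.1806
  t3: -0.2429
  t4: +0.0910
  t5: +0.5181
  t6: +0.2306
  t7: -0.3335
  t8: +0.3347
  t9: +1.5873
  t10: +0.1146
  t11: -0.0601
  t12: +0.7863
  t13: +3.8306
  t14: -0.0111
  t15: +0.0106
  t16: +0.0920
  t17: +0.3390
  t18: +0.2575
  t19: +0.2268
  t20: +0.2049
  t21: -0.2763
  t22: +0.0583
  t23: -0.1673
  t24: -0.0363
  t25: -0.0168
  t26: +3.4666
  t27: +0.0227
  t28: -0.1752
  t29: +0.2072
  t30: -0.0307
  t31: +2.0132
  t32: +1.0766
  t33: +0.2461
  t34: +0.0613
  t35: +0.5743
  t36: +0.0504
  t37: -0.0768
  t38: +0.2898
  t39: +0.0224
  t40: +1.7978
  t41: -0.0801
  t42: +0.4296
  t43: -0.2136
  t44: -0.1591
  t45: -0.0693
  t46: -0.3990
  t47: +0.5854
  t48: +0.1473
  t49: +0.2173
  t50: -0.1055
  t51: -0.3860
  t52: +0.1064
  t53: -0.0628
  t54: -0.0646
  t55: +0.2206
  t56: -0.0006
  t57: +0.3006
  t58: +0.3424
Σ = +20.1979 → |volume| = 20.20

Directed edges: 174 total, each appears once with its reverse present → watertight.


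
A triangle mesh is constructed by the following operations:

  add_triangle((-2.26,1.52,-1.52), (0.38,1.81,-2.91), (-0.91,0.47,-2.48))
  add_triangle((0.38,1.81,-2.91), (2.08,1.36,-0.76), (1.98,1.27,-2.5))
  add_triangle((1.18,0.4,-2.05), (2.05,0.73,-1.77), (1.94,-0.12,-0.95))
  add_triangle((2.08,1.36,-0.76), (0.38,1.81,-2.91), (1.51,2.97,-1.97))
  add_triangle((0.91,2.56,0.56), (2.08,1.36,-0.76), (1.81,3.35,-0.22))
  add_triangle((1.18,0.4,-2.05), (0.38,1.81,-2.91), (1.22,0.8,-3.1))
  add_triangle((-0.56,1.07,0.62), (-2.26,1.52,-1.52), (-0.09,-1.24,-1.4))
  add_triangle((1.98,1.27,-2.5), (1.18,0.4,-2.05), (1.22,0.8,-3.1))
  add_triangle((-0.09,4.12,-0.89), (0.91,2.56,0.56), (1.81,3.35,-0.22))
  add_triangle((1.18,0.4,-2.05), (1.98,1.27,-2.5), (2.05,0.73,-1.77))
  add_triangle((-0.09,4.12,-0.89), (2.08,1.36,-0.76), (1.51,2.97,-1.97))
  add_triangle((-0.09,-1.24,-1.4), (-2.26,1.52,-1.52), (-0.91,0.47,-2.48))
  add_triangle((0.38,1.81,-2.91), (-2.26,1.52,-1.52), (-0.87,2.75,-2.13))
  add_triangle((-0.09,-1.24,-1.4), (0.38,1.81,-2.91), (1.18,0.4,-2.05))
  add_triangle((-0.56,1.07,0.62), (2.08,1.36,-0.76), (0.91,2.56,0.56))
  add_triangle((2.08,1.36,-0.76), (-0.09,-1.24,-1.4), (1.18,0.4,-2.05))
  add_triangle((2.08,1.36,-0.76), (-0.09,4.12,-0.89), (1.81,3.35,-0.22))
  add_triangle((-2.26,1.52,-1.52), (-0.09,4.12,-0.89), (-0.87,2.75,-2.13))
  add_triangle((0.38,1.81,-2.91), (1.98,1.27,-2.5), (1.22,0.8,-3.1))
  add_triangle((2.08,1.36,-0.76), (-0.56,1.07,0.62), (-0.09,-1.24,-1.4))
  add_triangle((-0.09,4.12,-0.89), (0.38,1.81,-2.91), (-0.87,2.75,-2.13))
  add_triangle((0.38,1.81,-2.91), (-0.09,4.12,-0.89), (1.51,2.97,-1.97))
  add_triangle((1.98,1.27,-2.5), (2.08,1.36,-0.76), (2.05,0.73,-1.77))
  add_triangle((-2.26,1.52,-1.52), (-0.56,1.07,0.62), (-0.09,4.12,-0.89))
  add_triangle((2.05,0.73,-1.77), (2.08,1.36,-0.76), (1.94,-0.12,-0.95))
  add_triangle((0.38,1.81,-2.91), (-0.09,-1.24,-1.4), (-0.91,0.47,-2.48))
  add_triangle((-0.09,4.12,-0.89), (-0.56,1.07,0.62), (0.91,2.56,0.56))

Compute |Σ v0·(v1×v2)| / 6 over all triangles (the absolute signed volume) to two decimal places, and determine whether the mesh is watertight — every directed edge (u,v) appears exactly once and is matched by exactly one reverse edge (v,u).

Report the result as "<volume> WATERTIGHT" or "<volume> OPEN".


22.99 OPEN

Per-triangle v0·(v1×v2)/6:
  t1: +1.6227
  t2: +0.9853
  t3: +0.2907
  t4: +1.1370
  t5: +0.3697
  t6: -0.1532
  t7: +0.1384
  t8: +0.1869
  t9: +1.1052
  t10: +0.2045
  t11: +1.4203
  t12: +0.8434
  t13: +1.3794
  t14: +1.0497
  t15: -0.1614
  t16: +0.4783
  t17: +1.3325
  t18: +1.6858
  t19: +0.7921
  t20: -0.5433
  t21: +1.8434
  t22: +2.3414
  t23: +0.3672
  t24: +1.7406
  t25: +0.4404
  t26: +1.1212
  t27: +0.9747
Σ = +22.9928 → |volume| = 22.99

Directed edges: 81 total; 3 unmatched, e.g. (1.94,-0.12,-0.95)→(1.18,0.4,-2.05) → open.


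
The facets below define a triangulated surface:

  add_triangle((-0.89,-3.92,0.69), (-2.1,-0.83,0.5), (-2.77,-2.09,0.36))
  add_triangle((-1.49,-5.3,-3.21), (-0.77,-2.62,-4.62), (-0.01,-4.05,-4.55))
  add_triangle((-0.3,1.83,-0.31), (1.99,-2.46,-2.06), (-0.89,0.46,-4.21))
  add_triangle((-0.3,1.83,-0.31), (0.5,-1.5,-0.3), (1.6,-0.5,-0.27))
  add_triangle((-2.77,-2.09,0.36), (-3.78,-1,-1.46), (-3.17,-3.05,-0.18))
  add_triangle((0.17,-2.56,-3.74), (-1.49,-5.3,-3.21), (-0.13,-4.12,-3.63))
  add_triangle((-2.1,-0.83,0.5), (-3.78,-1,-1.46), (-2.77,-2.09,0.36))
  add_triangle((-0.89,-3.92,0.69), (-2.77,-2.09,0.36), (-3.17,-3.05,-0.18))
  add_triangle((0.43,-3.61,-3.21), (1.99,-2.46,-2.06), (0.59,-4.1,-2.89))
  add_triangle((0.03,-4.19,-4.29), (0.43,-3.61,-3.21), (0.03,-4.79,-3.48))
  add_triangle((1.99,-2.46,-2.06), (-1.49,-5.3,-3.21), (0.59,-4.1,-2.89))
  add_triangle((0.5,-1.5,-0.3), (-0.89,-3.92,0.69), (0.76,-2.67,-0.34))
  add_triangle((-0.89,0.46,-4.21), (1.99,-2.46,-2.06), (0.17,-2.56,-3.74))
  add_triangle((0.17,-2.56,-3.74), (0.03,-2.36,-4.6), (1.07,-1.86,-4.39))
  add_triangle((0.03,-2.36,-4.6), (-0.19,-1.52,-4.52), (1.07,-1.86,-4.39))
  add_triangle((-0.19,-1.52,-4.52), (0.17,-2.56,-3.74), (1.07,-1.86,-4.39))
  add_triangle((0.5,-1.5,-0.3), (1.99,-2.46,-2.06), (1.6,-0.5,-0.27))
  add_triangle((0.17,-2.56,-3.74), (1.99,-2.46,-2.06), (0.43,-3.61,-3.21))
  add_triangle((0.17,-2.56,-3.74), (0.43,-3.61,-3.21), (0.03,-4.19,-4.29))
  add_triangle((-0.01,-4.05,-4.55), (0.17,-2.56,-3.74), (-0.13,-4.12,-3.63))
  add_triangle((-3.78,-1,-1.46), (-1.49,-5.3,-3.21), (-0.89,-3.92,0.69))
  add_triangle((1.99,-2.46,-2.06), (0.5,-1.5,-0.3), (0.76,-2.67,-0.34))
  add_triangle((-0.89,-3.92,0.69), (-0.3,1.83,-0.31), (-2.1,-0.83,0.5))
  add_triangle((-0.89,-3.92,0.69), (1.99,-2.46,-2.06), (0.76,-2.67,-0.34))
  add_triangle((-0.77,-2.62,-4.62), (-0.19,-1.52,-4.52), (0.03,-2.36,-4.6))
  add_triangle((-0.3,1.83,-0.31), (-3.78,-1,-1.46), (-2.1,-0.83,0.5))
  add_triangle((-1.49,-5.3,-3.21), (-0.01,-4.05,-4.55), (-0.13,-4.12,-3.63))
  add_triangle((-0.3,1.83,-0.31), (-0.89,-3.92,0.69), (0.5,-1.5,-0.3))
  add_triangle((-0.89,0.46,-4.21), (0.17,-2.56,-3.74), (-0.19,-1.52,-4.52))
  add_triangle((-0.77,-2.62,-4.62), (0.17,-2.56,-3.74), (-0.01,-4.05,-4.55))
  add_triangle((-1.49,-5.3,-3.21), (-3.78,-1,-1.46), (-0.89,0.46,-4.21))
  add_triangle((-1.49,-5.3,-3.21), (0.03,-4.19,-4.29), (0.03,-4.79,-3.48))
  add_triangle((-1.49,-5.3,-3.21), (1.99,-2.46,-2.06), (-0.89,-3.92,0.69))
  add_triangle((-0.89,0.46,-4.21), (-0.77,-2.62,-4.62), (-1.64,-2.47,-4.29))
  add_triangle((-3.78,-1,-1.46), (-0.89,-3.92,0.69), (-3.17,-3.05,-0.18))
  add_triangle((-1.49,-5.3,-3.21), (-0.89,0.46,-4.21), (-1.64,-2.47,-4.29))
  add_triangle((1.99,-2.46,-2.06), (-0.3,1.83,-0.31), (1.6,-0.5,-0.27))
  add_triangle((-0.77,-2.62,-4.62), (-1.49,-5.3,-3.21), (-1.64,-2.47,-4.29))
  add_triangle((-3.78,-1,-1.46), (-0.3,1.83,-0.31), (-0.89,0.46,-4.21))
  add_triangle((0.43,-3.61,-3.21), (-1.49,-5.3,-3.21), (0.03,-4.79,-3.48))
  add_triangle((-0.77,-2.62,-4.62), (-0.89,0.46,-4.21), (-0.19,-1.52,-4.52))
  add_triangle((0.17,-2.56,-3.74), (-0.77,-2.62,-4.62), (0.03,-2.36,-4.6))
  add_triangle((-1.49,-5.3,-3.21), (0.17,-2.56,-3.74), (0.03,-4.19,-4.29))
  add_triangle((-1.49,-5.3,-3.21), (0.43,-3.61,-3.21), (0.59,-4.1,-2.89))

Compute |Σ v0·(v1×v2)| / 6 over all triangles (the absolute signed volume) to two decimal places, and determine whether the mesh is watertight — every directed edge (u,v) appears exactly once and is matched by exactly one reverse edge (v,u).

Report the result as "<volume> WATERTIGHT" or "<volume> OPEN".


63.03 WATERTIGHT

Per-triangle v0·(v1×v2)/6:
  t1: +0.5406
  t2: +3.0858
  t3: +2.6151
  t4: -0.2291
  t5: +1.0991
  t6: -1.0970
  t7: +0.8738
  t8: +1.0623
  t9: +0.7638
  t10: +0.4034
  t11: +0.0860
  t12: -0.0586
  t13: +3.2424
  t14: +0.5557
  t15: +0.7039
  t16: -1.1362
  t17: +0.5121
  t18: +1.4841
  t19: +0.3673
  t20: +0.0490
  t21: +9.3104
  t22: -0.0058
  t23: -0.1503
  t24: +0.8766
  t25: +0.5321
  t26: +1.5436
  t27: +0.7736
  t28: -0.2570
  t29: -0.2372
  t30: +0.6448
  t31: +13.1035
  t32: +1.5131
  t33: +7.3650
  t34: +2.0335
  t35: +0.9841
  t36: -1.2335
  t37: +0.9751
  t38: +2.4510
  t39: +4.5657
  t40: -0.5058
  t41: +1.3864
  t42: +0.4212
  t43: +0.9591
  t44: +1.0564
Σ = +63.0293 → |volume| = 63.03

Directed edges: 132 total, each appears once with its reverse present → watertight.
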